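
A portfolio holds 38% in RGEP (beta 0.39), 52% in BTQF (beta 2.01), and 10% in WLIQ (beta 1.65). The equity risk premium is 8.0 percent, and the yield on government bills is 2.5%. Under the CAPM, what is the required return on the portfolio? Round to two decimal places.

13.37%

β_P = Σ w_i β_i = 0.38×0.39 + 0.52×2.01 + 0.10×1.65 = 1.3584
E(R_P) = R_f + β_P × MRP = 2.5% + 1.3584 × 8.0% = 13.37%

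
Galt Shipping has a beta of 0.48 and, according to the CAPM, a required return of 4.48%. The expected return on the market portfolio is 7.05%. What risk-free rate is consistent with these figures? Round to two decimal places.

E(R) = R_f + β(E(R_m) − R_f) = R_f(1 − β) + β·E(R_m)
4.48% = R_f × (1 − 0.48) + 0.48 × 7.05%
4.48% = R_f × 0.52 + 3.3840%
R_f = (4.48% − 3.3840%) / 0.52 = 2.11%

2.11%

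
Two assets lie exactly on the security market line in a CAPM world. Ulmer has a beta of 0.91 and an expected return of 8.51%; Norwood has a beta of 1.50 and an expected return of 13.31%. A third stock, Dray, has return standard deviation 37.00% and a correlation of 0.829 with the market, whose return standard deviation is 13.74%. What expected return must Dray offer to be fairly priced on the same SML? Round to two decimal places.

19.27%

MRP = (13.31% − 8.51%) / (1.50 − 0.91) = 8.1356%
R_f = 8.51% − 0.91 × 8.1356% = 1.1066%
β_Dray = ρ·σ_i/σ_m = 0.829 × 37.00 / 13.74 = 2.2324
E(R_Dray) = R_f + β × MRP = 1.1066% + 2.2324 × 8.1356% = 19.27%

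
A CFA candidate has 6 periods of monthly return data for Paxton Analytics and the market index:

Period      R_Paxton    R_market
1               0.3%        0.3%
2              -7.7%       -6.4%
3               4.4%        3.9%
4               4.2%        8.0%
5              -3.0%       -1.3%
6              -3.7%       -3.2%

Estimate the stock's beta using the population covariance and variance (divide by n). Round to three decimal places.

0.887

Mean R_i = (0.3 − 7.7 + 4.4 + 4.2 − 3.0 − 3.7) / 6 = -0.9167%
Mean R_m = (0.3 − 6.4 + 3.9 + 8.0 − 1.3 − 3.2) / 6 = 0.2167%
Σ(R_i − R̄_i)(R_m − R̄_m) = 117.0617  ⇒  Cov = 117.0617 / 6 = 19.5103
Σ(R_m − R̄_m)² = 131.9083  ⇒  Var(R_m) = 131.9083 / 6 = 21.9847
β = Cov / Var(R_m) = 19.5103 / 21.9847 = 0.8874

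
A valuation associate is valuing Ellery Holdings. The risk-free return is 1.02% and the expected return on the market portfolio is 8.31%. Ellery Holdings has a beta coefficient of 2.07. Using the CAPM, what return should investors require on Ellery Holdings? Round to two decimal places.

Market risk premium = E(R_m) − R_f = 8.31% − 1.02% = 7.29%
E(R) = R_f + β × MRP = 1.02% + 2.07 × 7.29% = 16.11%

16.11%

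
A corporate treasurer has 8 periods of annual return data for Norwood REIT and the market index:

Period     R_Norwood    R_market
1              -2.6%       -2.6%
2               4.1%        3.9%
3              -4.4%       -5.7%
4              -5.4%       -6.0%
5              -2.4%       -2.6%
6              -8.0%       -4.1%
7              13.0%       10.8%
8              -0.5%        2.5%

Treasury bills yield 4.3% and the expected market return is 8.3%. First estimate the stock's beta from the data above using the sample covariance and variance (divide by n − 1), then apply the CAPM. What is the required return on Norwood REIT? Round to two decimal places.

8.65%

Mean R_i = (-2.6 + 4.1 − 4.4 − 5.4 − 2.4 − 8.0 + 13.0 − 0.5) / 8 = -0.7750%
Mean R_m = (-2.6 + 3.9 − 5.7 − 6.0 − 2.6 − 4.1 + 10.8 + 2.5) / 8 = -0.4750%
Σ(R_i − R̄_i)(R_m − R̄_m) = 255.4750  ⇒  Cov = 255.4750 / 7 = 36.4964
Σ(R_m − R̄_m)² = 235.1150  ⇒  Var(R_m) = 235.1150 / 7 = 33.5879
β = Cov / Var(R_m) = 36.4964 / 33.5879 = 1.0866
MRP = 8.3% − 4.3% = 4.00%
E(R) = R_f + β × MRP = 4.3% + 1.0866 × 4.0% = 8.65%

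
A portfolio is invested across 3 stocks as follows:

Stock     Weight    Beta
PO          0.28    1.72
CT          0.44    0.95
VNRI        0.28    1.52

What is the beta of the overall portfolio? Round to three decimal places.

β_P = Σ w_i β_i = 0.28×1.72 + 0.44×0.95 + 0.28×1.52 = 1.3252

1.325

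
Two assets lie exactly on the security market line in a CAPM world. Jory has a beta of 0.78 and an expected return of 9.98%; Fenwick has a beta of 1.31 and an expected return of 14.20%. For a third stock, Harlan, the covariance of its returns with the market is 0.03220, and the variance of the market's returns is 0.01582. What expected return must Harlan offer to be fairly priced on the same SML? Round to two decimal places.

MRP = (14.20% − 9.98%) / (1.31 − 0.78) = 7.9623%
R_f = 9.98% − 0.78 × 7.9623% = 3.7694%
β_Harlan = Cov / Var(R_m) = 0.03220 / 0.01582 = 2.0354
E(R_Harlan) = R_f + β × MRP = 3.7694% + 2.0354 × 7.9623% = 19.98%

19.98%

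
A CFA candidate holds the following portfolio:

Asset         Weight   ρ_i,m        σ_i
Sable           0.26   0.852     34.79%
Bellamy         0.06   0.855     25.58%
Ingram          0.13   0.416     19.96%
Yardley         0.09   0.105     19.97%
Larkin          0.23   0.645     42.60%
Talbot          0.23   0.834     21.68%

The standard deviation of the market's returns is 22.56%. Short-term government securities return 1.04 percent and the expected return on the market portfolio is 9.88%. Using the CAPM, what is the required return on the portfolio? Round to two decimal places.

β_Sable = 0.852 × 34.79% / 22.56% = 1.3139
β_Bellamy = 0.855 × 25.58% / 22.56% = 0.9695
β_Ingram = 0.416 × 19.96% / 22.56% = 0.3681
β_Yardley = 0.105 × 19.97% / 22.56% = 0.0929
β_Larkin = 0.645 × 42.60% / 22.56% = 1.2180
β_Talbot = 0.834 × 21.68% / 22.56% = 0.8015
β_P = Σ w_i β_i = 0.26×1.3139 + 0.06×0.9695 + 0.13×0.3681 + 0.09×0.0929 + 0.23×1.2180 + 0.23×0.8015 = 0.9205
MRP = 9.88% − 1.04% = 8.84%
E(R_P) = R_f + β_P × MRP = 1.04% + 0.9205 × 8.84% = 9.18%

9.18%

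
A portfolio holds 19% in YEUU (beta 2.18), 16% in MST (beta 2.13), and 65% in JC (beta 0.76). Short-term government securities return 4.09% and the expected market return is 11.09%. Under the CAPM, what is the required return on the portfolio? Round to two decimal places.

12.83%

β_P = Σ w_i β_i = 0.19×2.18 + 0.16×2.13 + 0.65×0.76 = 1.2490
MRP = 11.09% − 4.09% = 7.00%
E(R_P) = R_f + β_P × MRP = 4.09% + 1.2490 × 7.00% = 12.83%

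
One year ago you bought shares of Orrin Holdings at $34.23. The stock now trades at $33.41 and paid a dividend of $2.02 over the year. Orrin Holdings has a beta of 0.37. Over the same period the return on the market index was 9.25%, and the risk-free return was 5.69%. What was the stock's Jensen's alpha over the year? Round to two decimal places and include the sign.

-3.50%

Realised HPR = (P1 + D1 − P0) / P0 = (33.41 + 2.02 − 34.23) / 34.23 = 1.20 / 34.23 = 3.5057%
MRP = 9.25% − 5.69% = 3.56%
CAPM required = R_f + β·MRP = 5.69% + 0.37 × 3.56% = 7.0072%
α = realised − required = 3.5057% − 7.0072% = -3.50%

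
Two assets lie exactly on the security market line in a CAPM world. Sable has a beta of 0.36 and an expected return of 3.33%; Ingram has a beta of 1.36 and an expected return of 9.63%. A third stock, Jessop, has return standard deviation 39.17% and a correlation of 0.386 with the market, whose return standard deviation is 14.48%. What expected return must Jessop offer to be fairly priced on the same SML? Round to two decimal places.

MRP = (9.63% − 3.33%) / (1.36 − 0.36) = 6.3000%
R_f = 3.33% − 0.36 × 6.3000% = 1.0620%
β_Jessop = ρ·σ_i/σ_m = 0.386 × 39.17 / 14.48 = 1.0442
E(R_Jessop) = R_f + β × MRP = 1.0620% + 1.0442 × 6.3000% = 7.64%

7.64%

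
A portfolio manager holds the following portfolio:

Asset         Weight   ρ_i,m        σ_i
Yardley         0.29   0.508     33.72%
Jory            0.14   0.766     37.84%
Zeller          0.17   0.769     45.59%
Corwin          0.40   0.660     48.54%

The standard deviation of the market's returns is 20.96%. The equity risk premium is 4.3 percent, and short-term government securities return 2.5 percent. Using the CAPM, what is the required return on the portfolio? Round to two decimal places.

β_Yardley = 0.508 × 33.72% / 20.96% = 0.8173
β_Jory = 0.766 × 37.84% / 20.96% = 1.3829
β_Zeller = 0.769 × 45.59% / 20.96% = 1.6726
β_Corwin = 0.660 × 48.54% / 20.96% = 1.5285
β_P = Σ w_i β_i = 0.29×0.8173 + 0.14×1.3829 + 0.17×1.6726 + 0.40×1.5285 = 1.3264
E(R_P) = R_f + β_P × MRP = 2.5% + 1.3264 × 4.3% = 8.20%

8.20%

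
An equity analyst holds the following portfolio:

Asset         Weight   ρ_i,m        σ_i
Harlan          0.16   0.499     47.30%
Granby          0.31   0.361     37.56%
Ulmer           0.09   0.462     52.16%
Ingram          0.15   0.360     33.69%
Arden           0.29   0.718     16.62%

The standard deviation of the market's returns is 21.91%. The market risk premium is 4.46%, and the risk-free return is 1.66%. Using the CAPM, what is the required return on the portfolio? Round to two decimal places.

4.80%

β_Harlan = 0.499 × 47.30% / 21.91% = 1.0773
β_Granby = 0.361 × 37.56% / 21.91% = 0.6189
β_Ulmer = 0.462 × 52.16% / 21.91% = 1.0999
β_Ingram = 0.360 × 33.69% / 21.91% = 0.5536
β_Arden = 0.718 × 16.62% / 21.91% = 0.5446
β_P = Σ w_i β_i = 0.16×1.0773 + 0.31×0.6189 + 0.09×1.0999 + 0.15×0.5536 + 0.29×0.5446 = 0.7042
E(R_P) = R_f + β_P × MRP = 1.66% + 0.7042 × 4.46% = 4.80%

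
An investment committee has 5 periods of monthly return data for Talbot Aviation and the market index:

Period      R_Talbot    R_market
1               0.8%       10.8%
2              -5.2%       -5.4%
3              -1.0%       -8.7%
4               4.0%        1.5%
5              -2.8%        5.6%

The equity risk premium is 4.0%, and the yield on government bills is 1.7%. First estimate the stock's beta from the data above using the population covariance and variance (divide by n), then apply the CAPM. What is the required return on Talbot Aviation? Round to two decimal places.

Mean R_i = (0.8 − 5.2 − 1.0 + 4.0 − 2.8) / 5 = -0.8400%
Mean R_m = (10.8 − 5.4 − 8.7 + 1.5 + 5.6) / 5 = 0.7600%
Σ(R_i − R̄_i)(R_m − R̄_m) = 38.9320  ⇒  Cov = 38.9320 / 5 = 7.7864
Σ(R_m − R̄_m)² = 252.2120  ⇒  Var(R_m) = 252.2120 / 5 = 50.4424
β = Cov / Var(R_m) = 7.7864 / 50.4424 = 0.1544
E(R) = R_f + β × MRP = 1.7% + 0.1544 × 4.0% = 2.32%

2.32%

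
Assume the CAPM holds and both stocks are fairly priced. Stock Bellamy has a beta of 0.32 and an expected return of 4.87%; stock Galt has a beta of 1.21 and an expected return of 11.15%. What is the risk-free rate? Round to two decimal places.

2.61%

Both satisfy E(R) = R_f + β·MRP, so the slope of the SML is
MRP = (11.15% − 4.87%) / (1.21 − 0.32) = 6.28% / 0.89 = 7.0562%
R_f = E(R_Bellamy) − β_Bellamy·MRP = 4.87% − 0.32 × 7.0562% = 2.6120%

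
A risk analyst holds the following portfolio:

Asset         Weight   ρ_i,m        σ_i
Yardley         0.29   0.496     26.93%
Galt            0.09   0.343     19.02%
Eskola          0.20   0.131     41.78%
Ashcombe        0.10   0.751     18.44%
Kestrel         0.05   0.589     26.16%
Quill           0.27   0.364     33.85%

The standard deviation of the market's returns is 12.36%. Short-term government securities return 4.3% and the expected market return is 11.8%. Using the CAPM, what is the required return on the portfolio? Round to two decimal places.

11.00%

β_Yardley = 0.496 × 26.93% / 12.36% = 1.0807
β_Galt = 0.343 × 19.02% / 12.36% = 0.5278
β_Eskola = 0.131 × 41.78% / 12.36% = 0.4428
β_Ashcombe = 0.751 × 18.44% / 12.36% = 1.1204
β_Kestrel = 0.589 × 26.16% / 12.36% = 1.2466
β_Quill = 0.364 × 33.85% / 12.36% = 0.9969
β_P = Σ w_i β_i = 0.29×1.0807 + 0.09×0.5278 + 0.20×0.4428 + 0.10×1.1204 + 0.05×1.2466 + 0.27×0.9969 = 0.8930
MRP = 11.8% − 4.3% = 7.50%
E(R_P) = R_f + β_P × MRP = 4.3% + 0.8930 × 7.5% = 11.00%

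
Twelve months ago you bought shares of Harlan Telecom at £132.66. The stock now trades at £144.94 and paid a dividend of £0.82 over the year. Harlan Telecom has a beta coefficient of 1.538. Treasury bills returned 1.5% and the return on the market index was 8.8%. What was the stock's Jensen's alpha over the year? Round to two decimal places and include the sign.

-2.85%

Realised HPR = (P1 + D1 − P0) / P0 = (144.94 + 0.82 − 132.66) / 132.66 = 13.10 / 132.66 = 9.8749%
MRP = 8.8% − 1.5% = 7.30%
CAPM required = R_f + β·MRP = 1.5% + 1.538 × 7.3% = 12.7274%
α = realised − required = 9.8749% − 12.7274% = -2.85%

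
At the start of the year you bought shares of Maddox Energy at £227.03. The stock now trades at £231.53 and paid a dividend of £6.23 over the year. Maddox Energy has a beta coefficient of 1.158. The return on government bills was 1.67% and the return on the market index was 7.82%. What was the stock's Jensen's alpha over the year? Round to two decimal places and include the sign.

-4.07%

Realised HPR = (P1 + D1 − P0) / P0 = (231.53 + 6.23 − 227.03) / 227.03 = 10.73 / 227.03 = 4.7262%
MRP = 7.82% − 1.67% = 6.15%
CAPM required = R_f + β·MRP = 1.67% + 1.158 × 6.15% = 8.79170%
α = realised − required = 4.7262% − 8.79170% = -4.07%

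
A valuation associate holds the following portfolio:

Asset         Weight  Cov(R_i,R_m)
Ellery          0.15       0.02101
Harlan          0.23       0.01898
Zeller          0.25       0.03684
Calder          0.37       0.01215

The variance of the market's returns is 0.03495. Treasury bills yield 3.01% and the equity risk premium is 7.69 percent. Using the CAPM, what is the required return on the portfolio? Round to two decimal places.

β_Ellery = 0.02101 / 0.03495 = 0.6011
β_Harlan = 0.01898 / 0.03495 = 0.5431
β_Zeller = 0.03684 / 0.03495 = 1.0541
β_Calder = 0.01215 / 0.03495 = 0.3476
β_P = Σ w_i β_i = 0.15×0.6011 + 0.23×0.5431 + 0.25×1.0541 + 0.37×0.3476 = 0.6072
E(R_P) = R_f + β_P × MRP = 3.01% + 0.6072 × 7.69% = 7.68%

7.68%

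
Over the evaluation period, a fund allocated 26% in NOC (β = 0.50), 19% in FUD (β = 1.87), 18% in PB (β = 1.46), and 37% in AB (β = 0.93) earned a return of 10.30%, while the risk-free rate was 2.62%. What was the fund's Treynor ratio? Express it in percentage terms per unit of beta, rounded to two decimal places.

β_P = 0.26×0.50 + 0.19×1.87 + 0.18×1.46 + 0.37×0.93 = 1.0922
Treynor = (R_P − R_f) / β_P = (10.30% − 2.62%) / 1.0922 = 7.68% / 1.0922 = 7.03%

7.03%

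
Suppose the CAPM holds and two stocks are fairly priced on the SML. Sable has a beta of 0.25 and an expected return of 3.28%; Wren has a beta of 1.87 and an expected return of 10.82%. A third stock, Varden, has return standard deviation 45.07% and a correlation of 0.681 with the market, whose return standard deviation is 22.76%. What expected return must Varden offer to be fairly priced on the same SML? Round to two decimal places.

MRP = (10.82% − 3.28%) / (1.87 − 0.25) = 4.6543%
R_f = 3.28% − 0.25 × 4.6543% = 2.1164%
β_Varden = ρ·σ_i/σ_m = 0.681 × 45.07 / 22.76 = 1.3485
E(R_Varden) = R_f + β × MRP = 2.1164% + 1.3485 × 4.6543% = 8.39%

8.39%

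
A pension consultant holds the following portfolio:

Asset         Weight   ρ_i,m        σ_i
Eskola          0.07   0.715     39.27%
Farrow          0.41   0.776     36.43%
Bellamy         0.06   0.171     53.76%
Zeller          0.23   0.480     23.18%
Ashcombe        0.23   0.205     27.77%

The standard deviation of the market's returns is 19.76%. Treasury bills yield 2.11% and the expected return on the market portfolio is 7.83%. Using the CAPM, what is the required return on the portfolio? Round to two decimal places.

β_Eskola = 0.715 × 39.27% / 19.76% = 1.4210
β_Farrow = 0.776 × 36.43% / 19.76% = 1.4307
β_Bellamy = 0.171 × 53.76% / 19.76% = 0.4652
β_Zeller = 0.480 × 23.18% / 19.76% = 0.5631
β_Ashcombe = 0.205 × 27.77% / 19.76% = 0.2881
β_P = Σ w_i β_i = 0.07×1.4210 + 0.41×1.4307 + 0.06×0.4652 + 0.23×0.5631 + 0.23×0.2881 = 0.9097
MRP = 7.83% − 2.11% = 5.72%
E(R_P) = R_f + β_P × MRP = 2.11% + 0.9097 × 5.72% = 7.31%

7.31%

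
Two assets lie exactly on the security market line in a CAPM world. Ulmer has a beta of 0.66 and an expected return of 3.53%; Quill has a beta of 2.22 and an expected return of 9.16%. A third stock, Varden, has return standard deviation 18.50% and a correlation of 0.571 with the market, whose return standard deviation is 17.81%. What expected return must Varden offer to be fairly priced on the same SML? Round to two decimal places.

3.29%

MRP = (9.16% − 3.53%) / (2.22 − 0.66) = 3.6090%
R_f = 3.53% − 0.66 × 3.6090% = 1.1481%
β_Varden = ρ·σ_i/σ_m = 0.571 × 18.50 / 17.81 = 0.5931
E(R_Varden) = R_f + β × MRP = 1.1481% + 0.5931 × 3.6090% = 3.29%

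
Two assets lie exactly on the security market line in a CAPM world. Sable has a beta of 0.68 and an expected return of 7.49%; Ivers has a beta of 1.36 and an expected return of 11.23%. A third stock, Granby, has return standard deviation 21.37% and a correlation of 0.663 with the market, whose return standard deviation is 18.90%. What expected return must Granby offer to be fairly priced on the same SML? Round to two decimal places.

MRP = (11.23% − 7.49%) / (1.36 − 0.68) = 5.5000%
R_f = 7.49% − 0.68 × 5.5000% = 3.7500%
β_Granby = ρ·σ_i/σ_m = 0.663 × 21.37 / 18.90 = 0.7496
E(R_Granby) = R_f + β × MRP = 3.7500% + 0.7496 × 5.5000% = 7.87%

7.87%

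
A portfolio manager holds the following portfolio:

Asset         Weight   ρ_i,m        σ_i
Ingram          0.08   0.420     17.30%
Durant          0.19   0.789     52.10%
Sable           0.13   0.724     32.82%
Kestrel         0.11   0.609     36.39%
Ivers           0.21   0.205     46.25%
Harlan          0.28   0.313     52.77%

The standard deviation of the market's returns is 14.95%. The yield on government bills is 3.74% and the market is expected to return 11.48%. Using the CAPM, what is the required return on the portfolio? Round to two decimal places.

β_Ingram = 0.420 × 17.30% / 14.95% = 0.4860
β_Durant = 0.789 × 52.10% / 14.95% = 2.7496
β_Sable = 0.724 × 32.82% / 14.95% = 1.5894
β_Kestrel = 0.609 × 36.39% / 14.95% = 1.4824
β_Ivers = 0.205 × 46.25% / 14.95% = 0.6342
β_Harlan = 0.313 × 52.77% / 14.95% = 1.1048
β_P = Σ w_i β_i = 0.08×0.4860 + 0.19×2.7496 + 0.13×1.5894 + 0.11×1.4824 + 0.21×0.6342 + 0.28×1.1048 = 1.3735
MRP = 11.48% − 3.74% = 7.74%
E(R_P) = R_f + β_P × MRP = 3.74% + 1.3735 × 7.74% = 14.37%

14.37%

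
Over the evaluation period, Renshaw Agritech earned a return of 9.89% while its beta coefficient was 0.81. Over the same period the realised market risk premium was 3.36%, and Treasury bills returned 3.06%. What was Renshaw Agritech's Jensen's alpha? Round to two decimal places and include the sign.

CAPM benchmark = R_f + β(R_m − R_f) = 3.06% + 0.81 × 3.36% = 5.7816%
α = actual − benchmark = 9.89% − 5.7816% = +4.11%

+4.11%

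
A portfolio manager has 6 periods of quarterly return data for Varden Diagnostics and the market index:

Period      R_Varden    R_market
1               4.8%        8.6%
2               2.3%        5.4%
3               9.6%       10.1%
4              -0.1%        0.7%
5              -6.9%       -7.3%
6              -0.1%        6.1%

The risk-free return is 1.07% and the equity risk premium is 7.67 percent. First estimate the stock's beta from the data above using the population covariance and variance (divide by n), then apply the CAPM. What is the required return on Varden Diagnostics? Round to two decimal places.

Mean R_i = (4.8 + 2.3 + 9.6 − 0.1 − 6.9 − 0.1) / 6 = 1.6000%
Mean R_m = (8.6 + 5.4 + 10.1 + 0.7 − 7.3 + 6.1) / 6 = 3.9333%
Σ(R_i − R̄_i)(R_m − R̄_m) = 162.5900  ⇒  Cov = 162.5900 / 6 = 27.0983
Σ(R_m − R̄_m)² = 203.2933  ⇒  Var(R_m) = 203.2933 / 6 = 33.8822
β = Cov / Var(R_m) = 27.0983 / 33.8822 = 0.7998
E(R) = R_f + β × MRP = 1.07% + 0.7998 × 7.67% = 7.20%

7.20%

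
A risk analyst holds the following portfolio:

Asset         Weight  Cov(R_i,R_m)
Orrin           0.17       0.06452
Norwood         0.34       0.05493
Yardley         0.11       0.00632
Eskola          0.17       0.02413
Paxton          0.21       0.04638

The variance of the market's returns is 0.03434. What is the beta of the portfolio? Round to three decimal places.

β_Orrin = 0.06452 / 0.03434 = 1.8789
β_Norwood = 0.05493 / 0.03434 = 1.5996
β_Yardley = 0.00632 / 0.03434 = 0.1840
β_Eskola = 0.02413 / 0.03434 = 0.7027
β_Paxton = 0.04638 / 0.03434 = 1.3506
β_P = Σ w_i β_i = 0.17×1.8789 + 0.34×1.5996 + 0.11×0.1840 + 0.17×0.7027 + 0.21×1.3506 = 1.2866

1.287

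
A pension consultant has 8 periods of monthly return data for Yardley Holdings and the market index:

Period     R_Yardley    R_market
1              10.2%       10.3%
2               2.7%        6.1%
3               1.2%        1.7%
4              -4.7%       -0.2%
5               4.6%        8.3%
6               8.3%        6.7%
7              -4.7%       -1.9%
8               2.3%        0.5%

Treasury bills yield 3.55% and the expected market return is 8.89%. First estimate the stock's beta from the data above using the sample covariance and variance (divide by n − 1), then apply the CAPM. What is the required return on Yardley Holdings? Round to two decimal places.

Mean R_i = (10.2 + 2.7 + 1.2 − 4.7 + 4.6 + 8.3 − 4.7 + 2.3) / 8 = 2.4875%
Mean R_m = (10.3 + 6.1 + 1.7 − 0.2 + 8.3 + 6.7 − 1.9 + 0.5) / 8 = 3.9375%
Σ(R_i − R̄_i)(R_m − R̄_m) = 150.0238  ⇒  Cov = 150.0238 / 7 = 21.4320
Σ(R_m − R̄_m)² = 139.8388  ⇒  Var(R_m) = 139.8388 / 7 = 19.9770
β = Cov / Var(R_m) = 21.4320 / 19.9770 = 1.0728
MRP = 8.89% − 3.55% = 5.34%
E(R) = R_f + β × MRP = 3.55% + 1.0728 × 5.34% = 9.28%

9.28%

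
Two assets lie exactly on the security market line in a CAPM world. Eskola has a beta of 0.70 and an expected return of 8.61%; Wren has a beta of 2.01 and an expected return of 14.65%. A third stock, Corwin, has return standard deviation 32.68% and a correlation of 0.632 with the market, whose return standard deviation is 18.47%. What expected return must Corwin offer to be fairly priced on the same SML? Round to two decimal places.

10.54%

MRP = (14.65% − 8.61%) / (2.01 − 0.70) = 4.6107%
R_f = 8.61% − 0.70 × 4.6107% = 5.3825%
β_Corwin = ρ·σ_i/σ_m = 0.632 × 32.68 / 18.47 = 1.1182
E(R_Corwin) = R_f + β × MRP = 5.3825% + 1.1182 × 4.6107% = 10.54%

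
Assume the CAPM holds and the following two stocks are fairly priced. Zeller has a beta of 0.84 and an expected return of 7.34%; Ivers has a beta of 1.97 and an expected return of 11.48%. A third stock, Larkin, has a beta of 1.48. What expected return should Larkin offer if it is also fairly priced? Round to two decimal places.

MRP (SML slope) = (11.48% − 7.34%) / (1.97 − 0.84) = 4.14% / 1.13 = 3.6637%
R_f (intercept) = 7.34% − 0.84 × 3.6637% = 4.2625%
E(R_Larkin) = R_f + β × MRP = 4.2625% + 1.48 × 3.6637% = 9.68%

9.68%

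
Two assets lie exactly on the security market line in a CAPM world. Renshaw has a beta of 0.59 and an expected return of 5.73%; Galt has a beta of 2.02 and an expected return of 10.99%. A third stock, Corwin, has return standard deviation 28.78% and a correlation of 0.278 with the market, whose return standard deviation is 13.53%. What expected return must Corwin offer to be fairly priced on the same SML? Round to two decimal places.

5.73%

MRP = (10.99% − 5.73%) / (2.02 − 0.59) = 3.6783%
R_f = 5.73% − 0.59 × 3.6783% = 3.5598%
β_Corwin = ρ·σ_i/σ_m = 0.278 × 28.78 / 13.53 = 0.5913
E(R_Corwin) = R_f + β × MRP = 3.5598% + 0.5913 × 3.6783% = 5.73%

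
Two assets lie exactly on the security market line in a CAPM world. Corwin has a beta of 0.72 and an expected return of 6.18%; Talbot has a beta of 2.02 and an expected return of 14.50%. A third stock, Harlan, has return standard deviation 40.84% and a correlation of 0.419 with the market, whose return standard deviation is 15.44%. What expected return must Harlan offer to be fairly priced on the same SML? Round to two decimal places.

MRP = (14.50% − 6.18%) / (2.02 − 0.72) = 6.4000%
R_f = 6.18% − 0.72 × 6.4000% = 1.5720%
β_Harlan = ρ·σ_i/σ_m = 0.419 × 40.84 / 15.44 = 1.1083
E(R_Harlan) = R_f + β × MRP = 1.5720% + 1.1083 × 6.4000% = 8.67%

8.67%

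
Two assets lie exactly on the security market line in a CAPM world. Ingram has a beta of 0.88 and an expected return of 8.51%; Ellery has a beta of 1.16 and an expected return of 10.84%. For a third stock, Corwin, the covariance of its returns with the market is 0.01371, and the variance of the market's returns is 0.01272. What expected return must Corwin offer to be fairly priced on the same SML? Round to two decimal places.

MRP = (10.84% − 8.51%) / (1.16 − 0.88) = 8.3214%
R_f = 8.51% − 0.88 × 8.3214% = 1.1872%
β_Corwin = Cov / Var(R_m) = 0.01371 / 0.01272 = 1.0778
E(R_Corwin) = R_f + β × MRP = 1.1872% + 1.0778 × 8.3214% = 10.16%

10.16%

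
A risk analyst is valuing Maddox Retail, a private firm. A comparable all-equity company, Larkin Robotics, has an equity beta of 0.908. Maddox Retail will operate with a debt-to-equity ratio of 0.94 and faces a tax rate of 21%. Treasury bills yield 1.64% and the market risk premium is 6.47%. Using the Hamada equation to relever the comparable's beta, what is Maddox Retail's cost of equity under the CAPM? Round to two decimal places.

β_L = β_U × [1 + (1 − t)(D/E)] = 0.908 × [1 + (1 − 0.21) × 0.94]
    = 0.908 × [1 + 0.79 × 0.94] = 0.908 × 1.7426 = 1.5823
E(R) = R_f + β_L × MRP = 1.64% + 1.5823 × 6.47% = 11.88%

11.88%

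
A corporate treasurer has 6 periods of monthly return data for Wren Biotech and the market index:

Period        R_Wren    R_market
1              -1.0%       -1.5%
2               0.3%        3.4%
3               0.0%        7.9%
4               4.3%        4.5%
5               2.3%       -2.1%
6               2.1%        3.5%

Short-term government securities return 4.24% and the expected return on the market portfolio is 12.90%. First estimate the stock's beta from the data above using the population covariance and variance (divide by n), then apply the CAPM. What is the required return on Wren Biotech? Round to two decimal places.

4.66%

Mean R_i = (-1.0 + 0.3 + 0.0 + 4.3 + 2.3 + 2.1) / 6 = 1.3333%
Mean R_m = (-1.5 + 3.4 + 7.9 + 4.5 − 2.1 + 3.5) / 6 = 2.6167%
Σ(R_i − R̄_i)(R_m − R̄_m) = 3.4567  ⇒  Cov = 3.4567 / 6 = 0.5761
Σ(R_m − R̄_m)² = 72.0483  ⇒  Var(R_m) = 72.0483 / 6 = 12.0081
β = Cov / Var(R_m) = 0.5761 / 12.0081 = 0.0480
MRP = 12.90% − 4.24% = 8.66%
E(R) = R_f + β × MRP = 4.24% + 0.0480 × 8.66% = 4.66%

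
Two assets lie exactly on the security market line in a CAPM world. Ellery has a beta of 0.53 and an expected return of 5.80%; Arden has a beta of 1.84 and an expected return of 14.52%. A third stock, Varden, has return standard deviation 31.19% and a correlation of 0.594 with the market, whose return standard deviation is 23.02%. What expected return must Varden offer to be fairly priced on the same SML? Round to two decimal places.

MRP = (14.52% − 5.80%) / (1.84 − 0.53) = 6.6565%
R_f = 5.80% − 0.53 × 6.6565% = 2.2721%
β_Varden = ρ·σ_i/σ_m = 0.594 × 31.19 / 23.02 = 0.8048
E(R_Varden) = R_f + β × MRP = 2.2721% + 0.8048 × 6.6565% = 7.63%

7.63%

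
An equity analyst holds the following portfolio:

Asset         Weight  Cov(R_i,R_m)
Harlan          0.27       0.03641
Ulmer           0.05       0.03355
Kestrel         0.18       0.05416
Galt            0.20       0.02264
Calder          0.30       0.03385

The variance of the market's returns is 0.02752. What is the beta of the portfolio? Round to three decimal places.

1.306

β_Harlan = 0.03641 / 0.02752 = 1.3230
β_Ulmer = 0.03355 / 0.02752 = 1.2191
β_Kestrel = 0.05416 / 0.02752 = 1.9680
β_Galt = 0.02264 / 0.02752 = 0.8227
β_Calder = 0.03385 / 0.02752 = 1.2300
β_P = Σ w_i β_i = 0.27×1.3230 + 0.05×1.2191 + 0.18×1.9680 + 0.20×0.8227 + 0.30×1.2300 = 1.3059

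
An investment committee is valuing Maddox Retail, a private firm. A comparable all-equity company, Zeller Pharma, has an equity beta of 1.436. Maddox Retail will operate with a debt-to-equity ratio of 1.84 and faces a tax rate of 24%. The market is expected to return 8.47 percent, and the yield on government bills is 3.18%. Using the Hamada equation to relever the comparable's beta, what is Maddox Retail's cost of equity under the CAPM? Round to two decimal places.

21.40%

β_L = β_U × [1 + (1 − t)(D/E)] = 1.436 × [1 + (1 − 0.24) × 1.84]
    = 1.436 × [1 + 0.76 × 1.84] = 1.436 × 2.3984 = 3.4441
MRP = 8.47% − 3.18% = 5.29%
E(R) = R_f + β_L × MRP = 3.18% + 3.4441 × 5.29% = 21.40%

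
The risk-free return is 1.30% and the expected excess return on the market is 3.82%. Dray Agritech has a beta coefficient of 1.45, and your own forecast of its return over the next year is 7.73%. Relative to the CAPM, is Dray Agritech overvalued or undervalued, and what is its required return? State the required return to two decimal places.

Required return = R_f + β·MRP = 1.30% + 1.45 × 3.82% = 6.84%
Forecast 7.73% > required 6.84% → the stock plots above the SML → undervalued.

Undervalued; required return 6.84%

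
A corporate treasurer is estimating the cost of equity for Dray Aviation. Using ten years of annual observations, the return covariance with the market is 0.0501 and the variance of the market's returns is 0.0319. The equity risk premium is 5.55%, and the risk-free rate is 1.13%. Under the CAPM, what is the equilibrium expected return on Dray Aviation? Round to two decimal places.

9.85%

β = Cov(R_i, R_m) / Var(R_m) = 0.0501 / 0.0319 = 1.5705
E(R) = R_f + β × MRP = 1.13% + 1.5705 × 5.55% = 9.85%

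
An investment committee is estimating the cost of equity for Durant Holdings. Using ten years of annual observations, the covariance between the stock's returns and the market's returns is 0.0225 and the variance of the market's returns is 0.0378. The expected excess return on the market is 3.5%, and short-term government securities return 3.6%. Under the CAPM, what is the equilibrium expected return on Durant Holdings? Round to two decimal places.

β = Cov(R_i, R_m) / Var(R_m) = 0.0225 / 0.0378 = 0.5952
E(R) = R_f + β × MRP = 3.6% + 0.5952 × 3.5% = 5.68%

5.68%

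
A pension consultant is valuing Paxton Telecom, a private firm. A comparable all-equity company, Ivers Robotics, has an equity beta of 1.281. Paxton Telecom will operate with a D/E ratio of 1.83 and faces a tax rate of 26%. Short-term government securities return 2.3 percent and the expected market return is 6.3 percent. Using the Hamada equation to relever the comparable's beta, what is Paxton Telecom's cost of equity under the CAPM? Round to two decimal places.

β_L = β_U × [1 + (1 − t)(D/E)] = 1.281 × [1 + (1 − 0.26) × 1.83]
    = 1.281 × [1 + 0.74 × 1.83] = 1.281 × 2.3542 = 3.0157
MRP = 6.3% − 2.3% = 4.00%
E(R) = R_f + β_L × MRP = 2.3% + 3.0157 × 4.0% = 14.36%

14.36%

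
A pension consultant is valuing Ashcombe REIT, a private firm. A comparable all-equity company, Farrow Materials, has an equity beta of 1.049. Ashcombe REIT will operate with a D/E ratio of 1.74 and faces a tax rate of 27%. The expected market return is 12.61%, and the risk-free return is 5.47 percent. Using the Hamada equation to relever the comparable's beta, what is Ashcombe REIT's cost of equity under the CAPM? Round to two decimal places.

β_L = β_U × [1 + (1 − t)(D/E)] = 1.049 × [1 + (1 − 0.27) × 1.74]
    = 1.049 × [1 + 0.73 × 1.74] = 1.049 × 2.2702 = 2.3814
MRP = 12.61% − 5.47% = 7.14%
E(R) = R_f + β_L × MRP = 5.47% + 2.3814 × 7.14% = 22.47%

22.47%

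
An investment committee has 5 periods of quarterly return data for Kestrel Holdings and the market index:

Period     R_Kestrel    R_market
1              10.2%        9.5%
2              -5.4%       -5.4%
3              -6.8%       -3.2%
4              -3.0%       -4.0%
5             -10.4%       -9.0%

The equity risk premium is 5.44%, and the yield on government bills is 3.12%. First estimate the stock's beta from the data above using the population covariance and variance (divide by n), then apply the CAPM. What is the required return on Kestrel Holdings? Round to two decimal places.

9.08%

Mean R_i = (10.2 − 5.4 − 6.8 − 3.0 − 10.4) / 5 = -3.0800%
Mean R_m = (9.5 − 5.4 − 3.2 − 4.0 − 9.0) / 5 = -2.4200%
Σ(R_i − R̄_i)(R_m − R̄_m) = 216.1520  ⇒  Cov = 216.1520 / 5 = 43.2304
Σ(R_m − R̄_m)² = 197.3680  ⇒  Var(R_m) = 197.3680 / 5 = 39.4736
β = Cov / Var(R_m) = 43.2304 / 39.4736 = 1.0952
E(R) = R_f + β × MRP = 3.12% + 1.0952 × 5.44% = 9.08%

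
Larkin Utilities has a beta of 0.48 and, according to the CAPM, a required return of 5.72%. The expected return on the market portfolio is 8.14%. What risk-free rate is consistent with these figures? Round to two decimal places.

3.49%

E(R) = R_f + β(E(R_m) − R_f) = R_f(1 − β) + β·E(R_m)
5.72% = R_f × (1 − 0.48) + 0.48 × 8.14%
5.72% = R_f × 0.52 + 3.9072%
R_f = (5.72% − 3.9072%) / 0.52 = 3.49%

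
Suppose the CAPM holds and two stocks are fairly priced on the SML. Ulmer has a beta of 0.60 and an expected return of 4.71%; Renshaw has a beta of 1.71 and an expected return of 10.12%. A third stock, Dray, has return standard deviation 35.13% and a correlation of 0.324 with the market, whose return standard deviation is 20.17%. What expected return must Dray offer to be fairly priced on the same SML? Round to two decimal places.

MRP = (10.12% − 4.71%) / (1.71 − 0.60) = 4.8739%
R_f = 4.71% − 0.60 × 4.8739% = 1.7857%
β_Dray = ρ·σ_i/σ_m = 0.324 × 35.13 / 20.17 = 0.5643
E(R_Dray) = R_f + β × MRP = 1.7857% + 0.5643 × 4.8739% = 4.54%

4.54%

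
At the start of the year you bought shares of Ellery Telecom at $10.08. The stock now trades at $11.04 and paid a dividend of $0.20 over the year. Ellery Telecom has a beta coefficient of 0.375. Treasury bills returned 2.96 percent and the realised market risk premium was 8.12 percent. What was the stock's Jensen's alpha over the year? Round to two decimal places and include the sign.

Realised HPR = (P1 + D1 − P0) / P0 = (11.04 + 0.20 − 10.08) / 10.08 = 1.16 / 10.08 = 11.5079%
CAPM required = R_f + β·MRP = 2.96% + 0.375 × 8.12% = 6.00500%
α = realised − required = 11.5079% − 6.00500% = +5.50%

+5.50%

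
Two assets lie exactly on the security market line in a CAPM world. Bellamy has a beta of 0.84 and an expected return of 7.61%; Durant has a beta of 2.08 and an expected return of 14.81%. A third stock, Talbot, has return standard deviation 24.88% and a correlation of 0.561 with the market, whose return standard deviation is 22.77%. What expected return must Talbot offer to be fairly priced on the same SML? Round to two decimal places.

6.29%

MRP = (14.81% − 7.61%) / (2.08 − 0.84) = 5.8065%
R_f = 7.61% − 0.84 × 5.8065% = 2.7325%
β_Talbot = ρ·σ_i/σ_m = 0.561 × 24.88 / 22.77 = 0.6130
E(R_Talbot) = R_f + β × MRP = 2.7325% + 0.6130 × 5.8065% = 6.29%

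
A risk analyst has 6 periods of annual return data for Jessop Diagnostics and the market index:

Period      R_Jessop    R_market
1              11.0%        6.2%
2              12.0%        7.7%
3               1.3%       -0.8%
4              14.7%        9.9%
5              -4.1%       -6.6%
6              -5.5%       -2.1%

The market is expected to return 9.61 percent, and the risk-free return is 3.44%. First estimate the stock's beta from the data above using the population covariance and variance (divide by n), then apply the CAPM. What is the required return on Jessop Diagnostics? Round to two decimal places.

11.47%

Mean R_i = (11.0 + 12.0 + 1.3 + 14.7 − 4.1 − 5.5) / 6 = 4.9000%
Mean R_m = (6.2 + 7.7 − 0.8 + 9.9 − 6.6 − 2.1) / 6 = 2.3833%
Σ(R_i − R̄_i)(R_m − R̄_m) = 273.6300  ⇒  Cov = 273.6300 / 6 = 45.6050
Σ(R_m − R̄_m)² = 210.2683  ⇒  Var(R_m) = 210.2683 / 6 = 35.0447
β = Cov / Var(R_m) = 45.6050 / 35.0447 = 1.3013
MRP = 9.61% − 3.44% = 6.17%
E(R) = R_f + β × MRP = 3.44% + 1.3013 × 6.17% = 11.47%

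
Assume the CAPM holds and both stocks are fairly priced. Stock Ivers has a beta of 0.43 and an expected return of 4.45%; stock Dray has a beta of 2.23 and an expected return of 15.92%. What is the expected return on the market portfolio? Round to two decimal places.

Both satisfy E(R) = R_f + β·MRP, so the slope of the SML is
MRP = (15.92% − 4.45%) / (2.23 − 0.43) = 11.47% / 1.80 = 6.3722%
R_f = E(R_Ivers) − β_Ivers·MRP = 4.45% − 0.43 × 6.3722% = 1.7100%
E(R_m) = R_f + MRP = 1.7100% + 6.3722% = 8.08%

8.08%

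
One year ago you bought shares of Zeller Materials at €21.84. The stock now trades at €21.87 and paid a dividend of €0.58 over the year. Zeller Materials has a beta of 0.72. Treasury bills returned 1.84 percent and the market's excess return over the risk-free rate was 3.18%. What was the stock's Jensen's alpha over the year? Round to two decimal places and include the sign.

-1.34%

Realised HPR = (P1 + D1 − P0) / P0 = (21.87 + 0.58 − 21.84) / 21.84 = 0.61 / 21.84 = 2.7930%
CAPM required = R_f + β·MRP = 1.84% + 0.72 × 3.18% = 4.1296%
α = realised − required = 2.7930% − 4.1296% = -1.34%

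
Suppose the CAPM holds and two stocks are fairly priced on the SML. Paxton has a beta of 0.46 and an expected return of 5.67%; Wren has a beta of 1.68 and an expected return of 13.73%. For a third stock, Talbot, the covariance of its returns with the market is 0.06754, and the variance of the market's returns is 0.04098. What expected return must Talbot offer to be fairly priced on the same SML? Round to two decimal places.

MRP = (13.73% − 5.67%) / (1.68 − 0.46) = 6.6066%
R_f = 5.67% − 0.46 × 6.6066% = 2.6310%
β_Talbot = Cov / Var(R_m) = 0.06754 / 0.04098 = 1.6481
E(R_Talbot) = R_f + β × MRP = 2.6310% + 1.6481 × 6.6066% = 13.52%

13.52%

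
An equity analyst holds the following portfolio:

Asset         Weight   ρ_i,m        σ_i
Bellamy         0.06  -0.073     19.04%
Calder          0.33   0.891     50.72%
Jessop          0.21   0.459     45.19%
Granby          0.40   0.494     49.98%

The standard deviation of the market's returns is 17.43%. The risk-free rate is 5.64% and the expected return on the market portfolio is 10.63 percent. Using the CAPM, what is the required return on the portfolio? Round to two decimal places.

β_Bellamy = -0.073 × 19.04% / 17.43% = -0.0797
β_Calder = 0.891 × 50.72% / 17.43% = 2.5927
β_Jessop = 0.459 × 45.19% / 17.43% = 1.1900
β_Granby = 0.494 × 49.98% / 17.43% = 1.4165
β_P = Σ w_i β_i = 0.06×-0.0797 + 0.33×2.5927 + 0.21×1.1900 + 0.40×1.4165 = 1.6673
MRP = 10.63% − 5.64% = 4.99%
E(R_P) = R_f + β_P × MRP = 5.64% + 1.6673 × 4.99% = 13.96%

13.96%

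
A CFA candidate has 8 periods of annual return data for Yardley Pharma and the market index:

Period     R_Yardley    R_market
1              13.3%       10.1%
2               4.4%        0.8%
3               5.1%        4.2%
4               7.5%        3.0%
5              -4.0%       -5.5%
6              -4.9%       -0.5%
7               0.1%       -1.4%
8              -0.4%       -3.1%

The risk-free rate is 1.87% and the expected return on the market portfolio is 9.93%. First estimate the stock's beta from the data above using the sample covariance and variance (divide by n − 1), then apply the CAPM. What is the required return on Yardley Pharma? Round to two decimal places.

11.07%

Mean R_i = (13.3 + 4.4 + 5.1 + 7.5 − 4.0 − 4.9 + 0.1 − 0.4) / 8 = 2.6375%
Mean R_m = (10.1 + 0.8 + 4.2 + 3.0 − 5.5 − 0.5 − 1.4 − 3.1) / 8 = 0.9500%
Σ(R_i − R̄_i)(R_m − R̄_m) = 187.2750  ⇒  Cov = 187.2750 / 7 = 26.7536
Σ(R_m − R̄_m)² = 164.1400  ⇒  Var(R_m) = 164.1400 / 7 = 23.4486
β = Cov / Var(R_m) = 26.7536 / 23.4486 = 1.1409
MRP = 9.93% − 1.87% = 8.06%
E(R) = R_f + β × MRP = 1.87% + 1.1409 × 8.06% = 11.07%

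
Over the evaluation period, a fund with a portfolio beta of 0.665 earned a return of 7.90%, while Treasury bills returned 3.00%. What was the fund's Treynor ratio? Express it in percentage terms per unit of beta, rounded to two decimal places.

Treynor = (R_P − R_f) / β_P = (7.90% − 3.00%) / 0.6650 = 4.90% / 0.6650 = 7.37%

7.37%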